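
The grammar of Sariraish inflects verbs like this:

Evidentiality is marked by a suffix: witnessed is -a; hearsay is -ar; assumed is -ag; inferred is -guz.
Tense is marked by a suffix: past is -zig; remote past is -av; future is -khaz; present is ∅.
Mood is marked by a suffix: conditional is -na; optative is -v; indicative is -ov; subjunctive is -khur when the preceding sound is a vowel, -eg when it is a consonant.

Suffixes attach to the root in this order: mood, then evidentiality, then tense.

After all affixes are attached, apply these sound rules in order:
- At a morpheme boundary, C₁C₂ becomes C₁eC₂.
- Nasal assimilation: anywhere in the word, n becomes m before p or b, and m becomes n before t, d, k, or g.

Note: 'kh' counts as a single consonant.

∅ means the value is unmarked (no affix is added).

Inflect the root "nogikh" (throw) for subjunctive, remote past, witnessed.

nogikhegaav

Attach mood subjunctive -eg (after consonant 'kh') → nogikheg.
Attach evidentiality witnessed -a → nogikhega.
Attach tense remote past -av → nogikhegaav.
Epenthesis: no change.
Nasal assimilation: no change.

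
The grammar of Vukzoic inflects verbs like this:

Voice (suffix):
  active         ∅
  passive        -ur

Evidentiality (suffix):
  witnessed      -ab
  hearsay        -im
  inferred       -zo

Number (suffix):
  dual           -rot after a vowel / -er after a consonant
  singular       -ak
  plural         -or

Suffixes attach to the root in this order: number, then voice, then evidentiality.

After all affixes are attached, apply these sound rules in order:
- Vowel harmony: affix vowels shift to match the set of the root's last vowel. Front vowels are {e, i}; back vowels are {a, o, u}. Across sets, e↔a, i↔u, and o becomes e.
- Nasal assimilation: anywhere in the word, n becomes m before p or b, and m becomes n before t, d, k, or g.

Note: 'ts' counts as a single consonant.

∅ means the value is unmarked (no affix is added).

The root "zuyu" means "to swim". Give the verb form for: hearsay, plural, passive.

zuyuorurum

Attach number plural -or → zuyuor.
Attach voice passive -ur → zuyuorur.
Attach evidentiality hearsay -im → zuyuorurim.
Apply vowel harmony: zuyuorurim → zuyuorurum.
Nasal assimilation: no change.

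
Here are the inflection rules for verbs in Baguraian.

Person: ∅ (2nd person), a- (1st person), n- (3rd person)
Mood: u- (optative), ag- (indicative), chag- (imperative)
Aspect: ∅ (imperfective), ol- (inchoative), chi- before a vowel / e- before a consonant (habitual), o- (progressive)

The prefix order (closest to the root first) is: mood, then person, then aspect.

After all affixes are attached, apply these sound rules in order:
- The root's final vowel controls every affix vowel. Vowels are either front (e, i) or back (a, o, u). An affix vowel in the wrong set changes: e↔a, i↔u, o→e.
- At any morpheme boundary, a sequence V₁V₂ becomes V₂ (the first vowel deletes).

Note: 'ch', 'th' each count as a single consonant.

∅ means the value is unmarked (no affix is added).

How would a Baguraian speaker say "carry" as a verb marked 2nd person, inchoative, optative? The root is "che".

Attach mood optative u- → uche.
person = 2nd person: zero marking, form stays uche.
Attach aspect inchoative ol- → oluche.
Apply vowel harmony: oluche → eliche.
Vowel deletion: no change.

eliche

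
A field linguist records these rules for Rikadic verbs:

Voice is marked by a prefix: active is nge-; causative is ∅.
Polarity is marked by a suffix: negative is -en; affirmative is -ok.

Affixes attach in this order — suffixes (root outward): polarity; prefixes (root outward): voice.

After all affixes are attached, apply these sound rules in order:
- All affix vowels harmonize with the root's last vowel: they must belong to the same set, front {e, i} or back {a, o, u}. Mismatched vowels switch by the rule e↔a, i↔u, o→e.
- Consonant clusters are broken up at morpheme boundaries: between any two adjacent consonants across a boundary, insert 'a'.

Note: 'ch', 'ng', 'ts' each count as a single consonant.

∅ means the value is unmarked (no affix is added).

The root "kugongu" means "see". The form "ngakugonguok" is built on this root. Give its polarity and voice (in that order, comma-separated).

affirmative, active

Segment: nge-kugongu-ok.
polarity: -ok → affirmative.
voice: nge- → active.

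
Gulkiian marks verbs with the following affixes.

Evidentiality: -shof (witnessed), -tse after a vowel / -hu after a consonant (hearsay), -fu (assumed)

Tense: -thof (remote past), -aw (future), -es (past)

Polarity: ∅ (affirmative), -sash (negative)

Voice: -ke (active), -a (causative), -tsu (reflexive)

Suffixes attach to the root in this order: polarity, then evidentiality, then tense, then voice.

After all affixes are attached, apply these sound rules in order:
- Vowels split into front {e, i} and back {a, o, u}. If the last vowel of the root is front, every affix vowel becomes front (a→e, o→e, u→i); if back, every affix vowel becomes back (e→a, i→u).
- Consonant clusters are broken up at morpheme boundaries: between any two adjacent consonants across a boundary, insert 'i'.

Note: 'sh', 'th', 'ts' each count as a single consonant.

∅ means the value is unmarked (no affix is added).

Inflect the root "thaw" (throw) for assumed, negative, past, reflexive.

Attach polarity negative -sash → thawsash.
Attach evidentiality assumed -fu → thawsashfu.
Attach tense past -es → thawsashfues.
Attach voice reflexive -tsu → thawsashfuestsu.
Apply vowel harmony: thawsashfuestsu → thawsashfuastsu.
Apply epenthesis: thawsashfuastsu → thawisashifuasitsu.

thawisashifuasitsu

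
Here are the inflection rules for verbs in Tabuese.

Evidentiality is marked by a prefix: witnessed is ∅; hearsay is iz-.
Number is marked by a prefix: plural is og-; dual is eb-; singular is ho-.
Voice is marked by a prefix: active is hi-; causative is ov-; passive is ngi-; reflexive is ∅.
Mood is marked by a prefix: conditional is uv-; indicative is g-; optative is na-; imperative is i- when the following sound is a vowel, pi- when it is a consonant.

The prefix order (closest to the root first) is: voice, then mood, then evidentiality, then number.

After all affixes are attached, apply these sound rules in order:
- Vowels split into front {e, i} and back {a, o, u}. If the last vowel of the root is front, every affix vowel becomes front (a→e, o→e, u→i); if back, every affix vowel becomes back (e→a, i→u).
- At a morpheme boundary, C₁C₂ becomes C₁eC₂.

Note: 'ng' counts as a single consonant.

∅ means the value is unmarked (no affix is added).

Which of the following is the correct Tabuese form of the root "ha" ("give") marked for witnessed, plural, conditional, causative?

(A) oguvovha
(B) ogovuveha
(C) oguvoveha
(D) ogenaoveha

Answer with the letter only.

C

Attach voice causative ov- → ovha.
Attach mood conditional uv- → uvovha.
evidentiality = witnessed: zero marking, form stays uvovha.
Attach number plural og- → oguvovha.
Vowel harmony: no change.
Apply epenthesis: oguvovha → oguvoveha.
So the correct form is oguvoveha, option (C).
(D) ogenaoveha is wrong: it uses optative instead of conditional for mood.
(B) ogovuveha is wrong: it has the affixes in the wrong order.
(A) oguvovha is wrong: it fails to apply the sound rule(s).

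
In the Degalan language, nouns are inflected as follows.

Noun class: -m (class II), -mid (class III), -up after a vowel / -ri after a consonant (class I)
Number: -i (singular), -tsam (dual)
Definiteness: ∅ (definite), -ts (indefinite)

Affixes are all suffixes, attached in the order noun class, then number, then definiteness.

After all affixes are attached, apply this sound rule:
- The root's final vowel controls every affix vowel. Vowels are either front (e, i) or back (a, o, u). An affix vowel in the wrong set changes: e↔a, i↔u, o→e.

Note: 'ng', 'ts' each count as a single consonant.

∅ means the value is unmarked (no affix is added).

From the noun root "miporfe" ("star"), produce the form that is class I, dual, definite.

Attach noun class class I -up (after vowel 'e') → miporfeup.
Attach number dual -tsam → miporfeuptsam.
definiteness = definite: zero marking, form stays miporfeuptsam.
Apply vowel harmony: miporfeuptsam → miporfeiptsem.

miporfeiptsem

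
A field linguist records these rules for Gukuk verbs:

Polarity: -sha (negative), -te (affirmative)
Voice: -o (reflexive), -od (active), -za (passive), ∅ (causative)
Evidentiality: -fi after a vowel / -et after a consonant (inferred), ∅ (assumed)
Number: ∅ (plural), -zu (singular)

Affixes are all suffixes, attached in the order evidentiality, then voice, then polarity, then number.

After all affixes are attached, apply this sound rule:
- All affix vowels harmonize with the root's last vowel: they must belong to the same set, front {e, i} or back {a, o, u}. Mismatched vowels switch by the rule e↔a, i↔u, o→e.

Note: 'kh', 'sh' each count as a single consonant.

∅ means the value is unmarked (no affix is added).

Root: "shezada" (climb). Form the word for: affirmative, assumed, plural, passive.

evidentiality = assumed: zero marking, form stays shezada.
Attach voice passive -za → shezadaza.
Attach polarity affirmative -te → shezadazate.
number = plural: zero marking, form stays shezadazate.
Apply vowel harmony: shezadazate → shezadazata.

shezadazata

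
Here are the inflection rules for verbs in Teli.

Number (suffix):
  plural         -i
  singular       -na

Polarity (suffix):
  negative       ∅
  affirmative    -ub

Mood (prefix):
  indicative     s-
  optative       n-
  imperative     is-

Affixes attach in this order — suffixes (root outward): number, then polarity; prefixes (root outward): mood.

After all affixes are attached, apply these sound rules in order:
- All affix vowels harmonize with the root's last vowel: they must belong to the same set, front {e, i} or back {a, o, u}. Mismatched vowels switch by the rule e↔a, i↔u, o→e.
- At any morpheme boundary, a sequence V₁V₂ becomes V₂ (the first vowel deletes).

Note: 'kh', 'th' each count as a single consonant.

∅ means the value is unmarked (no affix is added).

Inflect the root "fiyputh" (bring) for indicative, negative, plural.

Attach mood indicative s- → sfiyputh.
Attach number plural -i → sfiyputhi.
polarity = negative: zero marking, form stays sfiyputhi.
Apply vowel harmony: sfiyputhi → sfiyputhu.
Vowel deletion: no change.

sfiyputhu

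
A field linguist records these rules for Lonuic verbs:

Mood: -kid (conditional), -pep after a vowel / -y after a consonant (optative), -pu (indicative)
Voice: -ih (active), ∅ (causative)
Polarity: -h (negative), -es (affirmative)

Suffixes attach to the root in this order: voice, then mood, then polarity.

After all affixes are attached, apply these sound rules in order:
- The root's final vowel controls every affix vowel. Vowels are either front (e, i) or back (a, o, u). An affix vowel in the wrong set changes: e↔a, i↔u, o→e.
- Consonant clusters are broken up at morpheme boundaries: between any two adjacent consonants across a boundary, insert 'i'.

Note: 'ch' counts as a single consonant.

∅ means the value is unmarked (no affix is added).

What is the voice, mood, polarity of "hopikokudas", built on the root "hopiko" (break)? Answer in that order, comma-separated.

Segment: hopiko-kid-es.
voice: ∅ → causative.
mood: -kid → conditional.
polarity: -es → affirmative.

causative, conditional, affirmative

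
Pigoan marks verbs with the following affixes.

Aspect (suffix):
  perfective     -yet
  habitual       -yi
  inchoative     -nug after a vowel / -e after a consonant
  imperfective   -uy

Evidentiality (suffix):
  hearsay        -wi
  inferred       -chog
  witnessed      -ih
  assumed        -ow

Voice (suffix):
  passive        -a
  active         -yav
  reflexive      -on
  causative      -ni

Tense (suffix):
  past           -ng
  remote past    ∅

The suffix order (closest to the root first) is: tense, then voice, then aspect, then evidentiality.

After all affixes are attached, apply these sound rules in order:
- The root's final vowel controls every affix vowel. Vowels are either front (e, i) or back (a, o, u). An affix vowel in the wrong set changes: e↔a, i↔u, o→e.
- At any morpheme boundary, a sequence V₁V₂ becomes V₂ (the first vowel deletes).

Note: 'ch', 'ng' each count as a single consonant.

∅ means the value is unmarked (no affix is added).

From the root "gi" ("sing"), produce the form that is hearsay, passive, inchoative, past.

Attach tense past -ng → ging.
Attach voice passive -a → ginga.
Attach aspect inchoative -nug (after vowel 'a') → ginganug.
Attach evidentiality hearsay -wi → ginganugwi.
Apply vowel harmony: ginganugwi → gingenigwi.
Vowel deletion: no change.

gingenigwi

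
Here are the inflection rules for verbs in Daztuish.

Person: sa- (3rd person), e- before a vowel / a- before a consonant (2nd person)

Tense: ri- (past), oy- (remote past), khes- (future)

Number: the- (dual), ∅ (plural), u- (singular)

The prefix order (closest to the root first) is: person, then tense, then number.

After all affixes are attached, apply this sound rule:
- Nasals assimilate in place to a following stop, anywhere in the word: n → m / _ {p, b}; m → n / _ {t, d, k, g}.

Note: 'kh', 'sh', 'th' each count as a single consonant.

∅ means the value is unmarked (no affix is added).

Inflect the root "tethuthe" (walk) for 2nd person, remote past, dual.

theoyatethuthe

Attach person 2nd person a- (before consonant 't') → atethuthe.
Attach tense remote past oy- → oyatethuthe.
Attach number dual the- → theoyatethuthe.
Nasal assimilation: no change.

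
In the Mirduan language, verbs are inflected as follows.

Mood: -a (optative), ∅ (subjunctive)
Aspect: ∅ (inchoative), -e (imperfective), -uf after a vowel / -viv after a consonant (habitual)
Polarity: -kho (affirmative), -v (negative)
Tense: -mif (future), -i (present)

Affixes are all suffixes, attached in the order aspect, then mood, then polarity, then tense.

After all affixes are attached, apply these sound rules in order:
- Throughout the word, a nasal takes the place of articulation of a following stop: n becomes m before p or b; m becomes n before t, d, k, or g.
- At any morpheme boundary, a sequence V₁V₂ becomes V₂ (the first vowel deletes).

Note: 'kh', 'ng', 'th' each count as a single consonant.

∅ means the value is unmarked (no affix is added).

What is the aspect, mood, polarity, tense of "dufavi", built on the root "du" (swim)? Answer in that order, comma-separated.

Segment: du-uf-a-v-i.
aspect: -uf/viv → habitual.
mood: -a → optative.
polarity: -v → negative.
tense: -i → present.

habitual, optative, negative, present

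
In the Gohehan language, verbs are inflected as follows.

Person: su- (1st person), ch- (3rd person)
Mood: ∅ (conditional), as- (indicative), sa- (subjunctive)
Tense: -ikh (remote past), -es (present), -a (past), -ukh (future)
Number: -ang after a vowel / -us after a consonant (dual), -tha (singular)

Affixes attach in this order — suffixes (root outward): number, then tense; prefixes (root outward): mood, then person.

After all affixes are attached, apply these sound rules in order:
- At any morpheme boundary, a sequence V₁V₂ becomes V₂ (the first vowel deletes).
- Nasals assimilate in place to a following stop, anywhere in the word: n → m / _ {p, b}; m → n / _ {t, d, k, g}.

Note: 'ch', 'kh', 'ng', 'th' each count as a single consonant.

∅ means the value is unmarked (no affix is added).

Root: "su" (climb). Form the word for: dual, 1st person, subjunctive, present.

susasanges

Attach mood subjunctive sa- → sasu.
Attach person 1st person su- → susasu.
Attach number dual -ang (after vowel 'u') → susasuang.
Attach tense present -es → susasuanges.
Apply vowel deletion: susasuanges → susasanges.
Nasal assimilation: no change.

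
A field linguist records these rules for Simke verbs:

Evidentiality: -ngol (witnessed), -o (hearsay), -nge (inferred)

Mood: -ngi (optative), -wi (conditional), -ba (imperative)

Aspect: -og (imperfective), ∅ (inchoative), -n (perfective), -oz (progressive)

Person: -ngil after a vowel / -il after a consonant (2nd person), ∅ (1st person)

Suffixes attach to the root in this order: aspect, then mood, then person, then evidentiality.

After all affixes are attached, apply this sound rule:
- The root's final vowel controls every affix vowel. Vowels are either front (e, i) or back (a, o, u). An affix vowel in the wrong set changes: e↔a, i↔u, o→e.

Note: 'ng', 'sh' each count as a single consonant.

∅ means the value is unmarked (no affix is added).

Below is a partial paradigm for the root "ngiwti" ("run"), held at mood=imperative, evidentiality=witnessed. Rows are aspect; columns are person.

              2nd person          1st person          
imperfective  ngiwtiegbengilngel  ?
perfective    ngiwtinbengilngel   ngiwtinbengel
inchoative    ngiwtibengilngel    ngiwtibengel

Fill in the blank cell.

ngiwtiegbengel

Attach aspect imperfective -og → ngiwtiog.
Attach mood imperative -ba → ngiwtiogba.
person = 1st person: zero marking, form stays ngiwtiogba.
Attach evidentiality witnessed -ngol → ngiwtiogbangol.
Apply vowel harmony: ngiwtiogbangol → ngiwtiegbengel.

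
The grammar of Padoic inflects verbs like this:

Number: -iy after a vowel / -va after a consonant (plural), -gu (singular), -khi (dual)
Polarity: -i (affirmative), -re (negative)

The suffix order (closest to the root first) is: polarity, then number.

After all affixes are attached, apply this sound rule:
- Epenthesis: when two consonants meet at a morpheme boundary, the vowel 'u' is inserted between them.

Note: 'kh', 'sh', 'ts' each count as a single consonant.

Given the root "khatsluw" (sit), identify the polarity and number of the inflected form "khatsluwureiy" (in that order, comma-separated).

Segment: khatsluw-re-iy.
polarity: -re → negative.
number: -iy/va → plural.

negative, plural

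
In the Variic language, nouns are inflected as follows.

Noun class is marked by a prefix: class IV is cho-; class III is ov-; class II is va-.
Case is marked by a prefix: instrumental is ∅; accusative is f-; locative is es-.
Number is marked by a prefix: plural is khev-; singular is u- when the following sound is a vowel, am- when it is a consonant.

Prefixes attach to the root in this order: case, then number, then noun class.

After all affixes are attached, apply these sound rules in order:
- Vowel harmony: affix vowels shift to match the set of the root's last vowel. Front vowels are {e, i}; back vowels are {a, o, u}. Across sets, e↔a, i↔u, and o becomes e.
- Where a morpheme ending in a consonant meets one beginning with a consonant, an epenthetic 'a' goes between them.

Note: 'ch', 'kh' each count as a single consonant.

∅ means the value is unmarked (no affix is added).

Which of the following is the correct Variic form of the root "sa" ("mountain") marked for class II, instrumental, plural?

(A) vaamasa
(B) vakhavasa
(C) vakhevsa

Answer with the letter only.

case = instrumental: zero marking, form stays sa.
Attach number plural khev- → khevsa.
Attach noun class class II va- → vakhevsa.
Apply vowel harmony: vakhevsa → vakhavsa.
Apply epenthesis: vakhavsa → vakhavasa.
So the correct form is vakhavasa, option (B).
(C) vakhevsa is wrong: it fails to apply the sound rule(s).
(A) vaamasa is wrong: it uses singular instead of plural for number.

B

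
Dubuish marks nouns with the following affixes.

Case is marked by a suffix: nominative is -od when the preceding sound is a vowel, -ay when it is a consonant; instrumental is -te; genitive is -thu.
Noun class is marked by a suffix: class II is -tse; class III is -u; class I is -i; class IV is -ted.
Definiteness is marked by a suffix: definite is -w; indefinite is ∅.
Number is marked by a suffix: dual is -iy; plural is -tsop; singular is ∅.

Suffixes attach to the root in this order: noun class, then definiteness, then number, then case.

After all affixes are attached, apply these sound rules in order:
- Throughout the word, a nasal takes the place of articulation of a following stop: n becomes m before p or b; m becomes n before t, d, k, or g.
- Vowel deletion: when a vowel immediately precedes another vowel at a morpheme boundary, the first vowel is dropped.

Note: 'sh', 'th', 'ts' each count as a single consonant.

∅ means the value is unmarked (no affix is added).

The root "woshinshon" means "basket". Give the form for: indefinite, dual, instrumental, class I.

Attach noun class class I -i → woshinshoni.
definiteness = indefinite: zero marking, form stays woshinshoni.
Attach number dual -iy → woshinshoniiy.
Attach case instrumental -te → woshinshoniiyte.
Nasal assimilation: no change.
Apply vowel deletion: woshinshoniiyte → woshinshoniyte.

woshinshoniyte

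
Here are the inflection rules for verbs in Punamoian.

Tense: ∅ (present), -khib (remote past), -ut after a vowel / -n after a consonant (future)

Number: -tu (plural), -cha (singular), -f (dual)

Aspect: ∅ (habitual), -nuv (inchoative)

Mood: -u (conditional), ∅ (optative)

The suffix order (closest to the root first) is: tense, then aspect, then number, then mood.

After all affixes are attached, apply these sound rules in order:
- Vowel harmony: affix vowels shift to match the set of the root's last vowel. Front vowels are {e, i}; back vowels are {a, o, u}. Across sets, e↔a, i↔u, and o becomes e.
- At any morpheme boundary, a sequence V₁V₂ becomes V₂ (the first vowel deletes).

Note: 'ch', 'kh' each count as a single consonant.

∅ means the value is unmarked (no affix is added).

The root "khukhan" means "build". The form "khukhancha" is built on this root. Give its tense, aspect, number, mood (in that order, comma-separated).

Segment: khukhan-cha.
tense: ∅ → present.
aspect: ∅ → habitual.
number: -cha → singular.
mood: ∅ → optative.

present, habitual, singular, optative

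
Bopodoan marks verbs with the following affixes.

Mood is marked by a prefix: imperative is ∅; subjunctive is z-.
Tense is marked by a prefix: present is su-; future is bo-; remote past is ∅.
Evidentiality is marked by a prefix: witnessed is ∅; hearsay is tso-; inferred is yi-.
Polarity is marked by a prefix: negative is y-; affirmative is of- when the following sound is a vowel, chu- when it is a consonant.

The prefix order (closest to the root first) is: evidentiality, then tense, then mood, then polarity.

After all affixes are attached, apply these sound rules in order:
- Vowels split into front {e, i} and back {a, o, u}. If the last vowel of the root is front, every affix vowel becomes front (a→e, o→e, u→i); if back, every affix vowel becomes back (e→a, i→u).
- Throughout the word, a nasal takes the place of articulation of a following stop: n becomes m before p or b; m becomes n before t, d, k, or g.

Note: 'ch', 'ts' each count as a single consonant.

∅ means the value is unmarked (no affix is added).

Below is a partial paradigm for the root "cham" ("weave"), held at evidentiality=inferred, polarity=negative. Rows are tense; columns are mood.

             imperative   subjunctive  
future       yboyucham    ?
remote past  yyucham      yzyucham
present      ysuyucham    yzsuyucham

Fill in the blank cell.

Attach evidentiality inferred yi- → yicham.
Attach tense future bo- → boyicham.
Attach mood subjunctive z- → zboyicham.
Attach polarity negative y- → yzboyicham.
Apply vowel harmony: yzboyicham → yzboyucham.
Nasal assimilation: no change.

yzboyucham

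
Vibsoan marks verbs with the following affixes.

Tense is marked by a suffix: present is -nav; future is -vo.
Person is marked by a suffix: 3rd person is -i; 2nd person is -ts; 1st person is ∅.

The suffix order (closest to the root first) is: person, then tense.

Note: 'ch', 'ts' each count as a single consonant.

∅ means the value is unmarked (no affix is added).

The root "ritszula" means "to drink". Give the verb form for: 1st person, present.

person = 1st person: zero marking, form stays ritszula.
Attach tense present -nav → ritszulanav.

ritszulanav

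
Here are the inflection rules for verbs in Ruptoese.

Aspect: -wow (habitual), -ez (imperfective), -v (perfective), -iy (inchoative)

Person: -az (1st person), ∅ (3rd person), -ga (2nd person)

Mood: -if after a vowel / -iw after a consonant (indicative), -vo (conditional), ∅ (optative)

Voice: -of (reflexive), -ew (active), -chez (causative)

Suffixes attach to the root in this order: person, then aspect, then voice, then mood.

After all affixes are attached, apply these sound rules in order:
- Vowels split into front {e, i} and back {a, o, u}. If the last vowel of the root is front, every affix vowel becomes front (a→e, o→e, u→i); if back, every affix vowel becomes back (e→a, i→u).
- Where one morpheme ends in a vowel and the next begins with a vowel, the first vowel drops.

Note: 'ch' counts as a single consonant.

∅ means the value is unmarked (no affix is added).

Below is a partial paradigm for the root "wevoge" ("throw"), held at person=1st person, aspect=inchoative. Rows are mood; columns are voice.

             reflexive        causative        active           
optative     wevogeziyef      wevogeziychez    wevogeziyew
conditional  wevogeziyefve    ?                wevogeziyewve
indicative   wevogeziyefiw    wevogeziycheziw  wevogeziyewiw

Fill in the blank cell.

Attach person 1st person -az → wevogeaz.
Attach aspect inchoative -iy → wevogeaziy.
Attach voice causative -chez → wevogeaziychez.
Attach mood conditional -vo → wevogeaziychezvo.
Apply vowel harmony: wevogeaziychezvo → wevogeeziychezve.
Apply vowel deletion: wevogeeziychezve → wevogeziychezve.

wevogeziychezve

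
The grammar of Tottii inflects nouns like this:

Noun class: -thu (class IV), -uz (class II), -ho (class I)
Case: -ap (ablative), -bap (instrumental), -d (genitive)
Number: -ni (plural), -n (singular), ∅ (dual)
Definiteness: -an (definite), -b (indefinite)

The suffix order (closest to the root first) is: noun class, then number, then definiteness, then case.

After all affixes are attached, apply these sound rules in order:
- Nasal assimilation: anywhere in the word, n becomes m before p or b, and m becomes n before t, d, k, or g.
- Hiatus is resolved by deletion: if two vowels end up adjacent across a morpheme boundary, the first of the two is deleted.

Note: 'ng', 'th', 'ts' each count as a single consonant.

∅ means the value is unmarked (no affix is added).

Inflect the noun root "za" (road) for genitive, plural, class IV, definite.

zathunand

Attach noun class class IV -thu → zathu.
Attach number plural -ni → zathuni.
Attach definiteness definite -an → zathunian.
Attach case genitive -d → zathuniand.
Nasal assimilation: no change.
Apply vowel deletion: zathuniand → zathunand.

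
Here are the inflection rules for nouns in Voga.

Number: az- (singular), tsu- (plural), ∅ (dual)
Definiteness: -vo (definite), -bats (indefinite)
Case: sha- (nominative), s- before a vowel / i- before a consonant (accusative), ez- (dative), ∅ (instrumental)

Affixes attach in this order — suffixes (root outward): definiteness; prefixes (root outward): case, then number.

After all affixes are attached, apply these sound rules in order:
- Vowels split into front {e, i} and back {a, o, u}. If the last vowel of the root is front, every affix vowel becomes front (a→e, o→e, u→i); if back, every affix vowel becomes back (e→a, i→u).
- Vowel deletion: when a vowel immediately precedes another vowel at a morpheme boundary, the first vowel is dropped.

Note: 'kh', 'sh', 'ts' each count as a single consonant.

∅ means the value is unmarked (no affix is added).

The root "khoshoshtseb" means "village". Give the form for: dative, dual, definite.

Attach case dative ez- → ezkhoshoshtseb.
Attach definiteness definite -vo → ezkhoshoshtsebvo.
number = dual: zero marking, form stays ezkhoshoshtsebvo.
Apply vowel harmony: ezkhoshoshtsebvo → ezkhoshoshtsebve.
Vowel deletion: no change.

ezkhoshoshtsebve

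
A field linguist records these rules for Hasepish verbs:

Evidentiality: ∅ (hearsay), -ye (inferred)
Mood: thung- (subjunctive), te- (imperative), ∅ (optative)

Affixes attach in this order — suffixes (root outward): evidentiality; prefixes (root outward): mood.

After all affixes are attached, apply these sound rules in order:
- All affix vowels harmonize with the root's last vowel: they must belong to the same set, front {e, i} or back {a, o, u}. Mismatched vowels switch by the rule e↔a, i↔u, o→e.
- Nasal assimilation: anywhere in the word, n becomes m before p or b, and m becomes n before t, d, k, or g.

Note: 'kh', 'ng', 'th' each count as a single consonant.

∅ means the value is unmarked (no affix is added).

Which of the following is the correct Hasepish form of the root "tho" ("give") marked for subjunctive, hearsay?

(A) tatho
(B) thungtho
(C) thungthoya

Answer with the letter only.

B

Attach mood subjunctive thung- → thungtho.
evidentiality = hearsay: zero marking, form stays thungtho.
Vowel harmony: no change.
Nasal assimilation: no change.
So the correct form is thungtho, option (B).
(C) thungthoya is wrong: it uses inferred instead of hearsay for evidentiality.
(A) tatho is wrong: it uses imperative instead of subjunctive for mood.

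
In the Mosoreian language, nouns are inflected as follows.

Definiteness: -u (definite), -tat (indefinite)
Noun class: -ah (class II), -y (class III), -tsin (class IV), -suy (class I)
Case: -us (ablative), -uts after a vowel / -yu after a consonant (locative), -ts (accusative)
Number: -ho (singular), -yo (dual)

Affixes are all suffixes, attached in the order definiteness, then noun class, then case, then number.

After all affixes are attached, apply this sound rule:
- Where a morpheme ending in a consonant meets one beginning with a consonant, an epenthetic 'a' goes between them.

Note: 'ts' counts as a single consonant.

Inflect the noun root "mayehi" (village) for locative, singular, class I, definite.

Attach definiteness definite -u → mayehiu.
Attach noun class class I -suy → mayehiusuy.
Attach case locative -yu (after consonant 'y') → mayehiusuyyu.
Attach number singular -ho → mayehiusuyyuho.
Apply epenthesis: mayehiusuyyuho → mayehiusuyayuho.

mayehiusuyayuho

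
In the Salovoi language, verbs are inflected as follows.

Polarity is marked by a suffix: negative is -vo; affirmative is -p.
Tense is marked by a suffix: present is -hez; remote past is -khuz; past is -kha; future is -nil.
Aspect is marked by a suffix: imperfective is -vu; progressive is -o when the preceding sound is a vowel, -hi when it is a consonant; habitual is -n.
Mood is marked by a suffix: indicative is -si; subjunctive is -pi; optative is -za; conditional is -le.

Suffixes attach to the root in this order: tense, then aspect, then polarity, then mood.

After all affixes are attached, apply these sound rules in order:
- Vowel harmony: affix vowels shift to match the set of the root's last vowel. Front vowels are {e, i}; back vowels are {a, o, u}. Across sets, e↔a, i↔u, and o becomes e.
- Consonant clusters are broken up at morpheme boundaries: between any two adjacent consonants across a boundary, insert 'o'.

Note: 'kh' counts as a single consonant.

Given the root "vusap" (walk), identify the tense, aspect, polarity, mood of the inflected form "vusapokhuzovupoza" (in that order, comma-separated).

Segment: vusap-khuz-vu-p-za.
tense: -khuz → remote past.
aspect: -vu → imperfective.
polarity: -p → affirmative.
mood: -za → optative.

remote past, imperfective, affirmative, optative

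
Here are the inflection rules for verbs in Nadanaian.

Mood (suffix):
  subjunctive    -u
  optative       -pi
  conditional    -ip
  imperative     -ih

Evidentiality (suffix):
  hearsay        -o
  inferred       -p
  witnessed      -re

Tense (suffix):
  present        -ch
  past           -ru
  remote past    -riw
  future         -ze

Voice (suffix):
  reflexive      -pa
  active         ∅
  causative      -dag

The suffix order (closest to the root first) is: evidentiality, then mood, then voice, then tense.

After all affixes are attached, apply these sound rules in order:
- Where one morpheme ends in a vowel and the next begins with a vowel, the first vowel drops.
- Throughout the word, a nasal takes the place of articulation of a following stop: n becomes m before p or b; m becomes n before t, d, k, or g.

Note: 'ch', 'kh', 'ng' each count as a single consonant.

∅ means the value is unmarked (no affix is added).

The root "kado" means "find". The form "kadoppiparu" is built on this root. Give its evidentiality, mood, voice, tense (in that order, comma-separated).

Segment: kado-p-pi-pa-ru.
evidentiality: -p → inferred.
mood: -pi → optative.
voice: -pa → reflexive.
tense: -ru → past.

inferred, optative, reflexive, past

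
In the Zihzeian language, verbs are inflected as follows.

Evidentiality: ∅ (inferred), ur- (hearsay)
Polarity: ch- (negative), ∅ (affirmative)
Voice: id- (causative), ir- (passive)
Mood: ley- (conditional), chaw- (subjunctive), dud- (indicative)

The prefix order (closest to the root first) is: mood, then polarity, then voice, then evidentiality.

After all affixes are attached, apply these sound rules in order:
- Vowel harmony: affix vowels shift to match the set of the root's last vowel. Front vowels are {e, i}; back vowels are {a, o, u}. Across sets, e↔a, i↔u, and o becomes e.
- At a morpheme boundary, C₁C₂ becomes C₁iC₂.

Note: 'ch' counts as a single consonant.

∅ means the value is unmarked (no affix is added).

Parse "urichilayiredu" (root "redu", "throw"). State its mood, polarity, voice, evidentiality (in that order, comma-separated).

conditional, negative, passive, inferred

Segment: ir-ch-ley-redu.
mood: ley- → conditional.
polarity: ch- → negative.
voice: ir- → passive.
evidentiality: ∅ → inferred.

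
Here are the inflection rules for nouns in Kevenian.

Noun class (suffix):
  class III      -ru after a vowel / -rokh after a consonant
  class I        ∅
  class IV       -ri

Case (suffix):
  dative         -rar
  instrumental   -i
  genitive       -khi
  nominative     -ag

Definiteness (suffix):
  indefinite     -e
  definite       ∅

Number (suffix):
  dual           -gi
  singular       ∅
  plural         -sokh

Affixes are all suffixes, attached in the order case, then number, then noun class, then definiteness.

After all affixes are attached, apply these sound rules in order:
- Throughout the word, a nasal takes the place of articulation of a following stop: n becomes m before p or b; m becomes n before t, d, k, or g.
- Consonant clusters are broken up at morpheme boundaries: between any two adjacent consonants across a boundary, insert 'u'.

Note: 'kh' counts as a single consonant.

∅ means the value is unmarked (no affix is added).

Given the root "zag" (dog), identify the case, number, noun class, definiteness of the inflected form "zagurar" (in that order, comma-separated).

dative, singular, class I, definite

Segment: zag-rar.
case: -rar → dative.
number: ∅ → singular.
noun class: ∅ → class I.
definiteness: ∅ → definite.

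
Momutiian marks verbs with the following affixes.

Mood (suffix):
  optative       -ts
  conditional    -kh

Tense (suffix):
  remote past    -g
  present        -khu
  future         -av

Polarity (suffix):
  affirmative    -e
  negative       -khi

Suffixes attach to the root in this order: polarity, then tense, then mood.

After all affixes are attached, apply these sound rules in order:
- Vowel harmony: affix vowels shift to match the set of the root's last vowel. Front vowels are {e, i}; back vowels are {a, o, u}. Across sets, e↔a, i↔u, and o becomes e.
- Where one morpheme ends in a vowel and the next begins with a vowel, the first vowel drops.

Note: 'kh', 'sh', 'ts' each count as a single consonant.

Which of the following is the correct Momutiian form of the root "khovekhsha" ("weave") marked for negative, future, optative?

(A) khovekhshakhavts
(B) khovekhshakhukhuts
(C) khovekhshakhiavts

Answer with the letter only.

A

Attach polarity negative -khi → khovekhshakhi.
Attach tense future -av → khovekhshakhiav.
Attach mood optative -ts → khovekhshakhiavts.
Apply vowel harmony: khovekhshakhiavts → khovekhshakhuavts.
Apply vowel deletion: khovekhshakhuavts → khovekhshakhavts.
So the correct form is khovekhshakhavts, option (A).
(B) khovekhshakhukhuts is wrong: it uses present instead of future for tense.
(C) khovekhshakhiavts is wrong: it fails to apply the sound rule(s).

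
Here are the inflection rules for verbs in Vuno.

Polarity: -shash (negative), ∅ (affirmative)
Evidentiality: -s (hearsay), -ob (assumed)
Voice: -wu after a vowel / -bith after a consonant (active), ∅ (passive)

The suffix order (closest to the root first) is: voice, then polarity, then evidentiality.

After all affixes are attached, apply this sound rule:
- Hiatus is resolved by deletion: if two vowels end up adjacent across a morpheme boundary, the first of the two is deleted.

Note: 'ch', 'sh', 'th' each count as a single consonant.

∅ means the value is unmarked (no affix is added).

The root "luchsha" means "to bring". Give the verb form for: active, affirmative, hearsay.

Attach voice active -wu (after vowel 'a') → luchshawu.
polarity = affirmative: zero marking, form stays luchshawu.
Attach evidentiality hearsay -s → luchshawus.
Vowel deletion: no change.

luchshawus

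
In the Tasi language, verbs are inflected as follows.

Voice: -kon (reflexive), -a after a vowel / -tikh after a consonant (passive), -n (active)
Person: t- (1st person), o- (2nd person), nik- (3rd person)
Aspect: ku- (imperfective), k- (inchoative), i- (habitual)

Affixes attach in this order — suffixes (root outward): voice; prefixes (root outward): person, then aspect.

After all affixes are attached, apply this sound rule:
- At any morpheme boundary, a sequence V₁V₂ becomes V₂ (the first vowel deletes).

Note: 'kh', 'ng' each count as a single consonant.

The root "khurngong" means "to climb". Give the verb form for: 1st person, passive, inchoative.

Attach voice passive -tikh (after consonant 'ng') → khurngongtikh.
Attach person 1st person t- → tkhurngongtikh.
Attach aspect inchoative k- → ktkhurngongtikh.
Vowel deletion: no change.

ktkhurngongtikh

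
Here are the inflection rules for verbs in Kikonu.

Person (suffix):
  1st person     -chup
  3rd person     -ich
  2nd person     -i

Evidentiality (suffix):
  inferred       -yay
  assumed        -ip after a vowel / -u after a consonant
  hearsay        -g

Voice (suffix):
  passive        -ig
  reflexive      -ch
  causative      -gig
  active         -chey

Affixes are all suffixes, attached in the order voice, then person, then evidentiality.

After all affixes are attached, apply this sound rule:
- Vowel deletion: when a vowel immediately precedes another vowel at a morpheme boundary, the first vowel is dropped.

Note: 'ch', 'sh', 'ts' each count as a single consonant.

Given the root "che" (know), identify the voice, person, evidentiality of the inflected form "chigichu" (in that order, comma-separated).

Segment: che-ig-ich-u.
voice: -ig → passive.
person: -ich → 3rd person.
evidentiality: -ip/u → assumed.

passive, 3rd person, assumed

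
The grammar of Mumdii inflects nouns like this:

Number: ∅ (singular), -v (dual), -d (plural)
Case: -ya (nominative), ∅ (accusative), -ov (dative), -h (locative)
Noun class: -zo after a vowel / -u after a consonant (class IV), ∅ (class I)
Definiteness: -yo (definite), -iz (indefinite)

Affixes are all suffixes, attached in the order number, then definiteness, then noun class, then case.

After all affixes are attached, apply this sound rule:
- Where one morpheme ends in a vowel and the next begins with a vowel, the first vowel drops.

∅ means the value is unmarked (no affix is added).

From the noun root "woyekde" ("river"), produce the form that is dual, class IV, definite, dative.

Attach number dual -v → woyekdev.
Attach definiteness definite -yo → woyekdevyo.
Attach noun class class IV -zo (after vowel 'o') → woyekdevyozo.
Attach case dative -ov → woyekdevyozoov.
Apply vowel deletion: woyekdevyozoov → woyekdevyozov.

woyekdevyozov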